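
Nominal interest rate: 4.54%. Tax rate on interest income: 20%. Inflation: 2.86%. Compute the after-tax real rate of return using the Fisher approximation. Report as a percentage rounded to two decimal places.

0.77%

After-tax nominal return = 4.54% × (1 − 0.2) = 3.6320%.
r ≈ 3.6320% − 2.86% → 0.77%.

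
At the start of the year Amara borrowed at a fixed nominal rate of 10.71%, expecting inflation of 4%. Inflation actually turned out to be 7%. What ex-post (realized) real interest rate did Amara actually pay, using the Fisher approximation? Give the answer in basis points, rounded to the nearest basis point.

371 basis points

Ex-post: 10.71% − 7% = 3.710%
So the realized real rate is 371 basis points.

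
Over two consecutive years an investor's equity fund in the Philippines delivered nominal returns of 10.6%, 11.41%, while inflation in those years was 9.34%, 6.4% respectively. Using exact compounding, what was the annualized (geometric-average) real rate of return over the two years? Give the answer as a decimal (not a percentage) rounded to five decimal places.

Nominal growth factor = 1.1060 × 1.1141 = 1.23219460
Price-level growth factor = 1.0934 × 1.0640 = 1.16337760
Real growth factor = 1.23219460 / 1.16337760 = 1.05915276
Annualized real rate = 1.05915276^(1/2) − 1 = 2.9151% → 0.02915.

0.02915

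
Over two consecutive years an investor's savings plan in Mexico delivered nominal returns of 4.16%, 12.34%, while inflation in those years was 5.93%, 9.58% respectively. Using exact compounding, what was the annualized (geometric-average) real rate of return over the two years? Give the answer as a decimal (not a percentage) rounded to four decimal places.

Compound the nominal returns: 1.0416 × 1.1234 = 1.17013344.
Compound inflation: 1.0593 × 1.0958 = 1.16078094.
Deflate: 1.17013344 / 1.16078094 = 1.00805708.
Annualized real rate = 1.00805708^(1/2) − 1 = 0.4020% → 0.0040.

0.0040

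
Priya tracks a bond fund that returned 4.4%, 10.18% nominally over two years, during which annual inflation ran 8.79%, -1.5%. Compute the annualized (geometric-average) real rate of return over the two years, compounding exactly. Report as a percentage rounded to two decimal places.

3.61%

Compound the nominal returns: 1.0440 × 1.1018 = 1.15027920.
Compound inflation: 1.0879 × 0.9850 = 1.07158150.
Deflate: 1.15027920 / 1.07158150 = 1.07344070.
Annualized real rate = 1.07344070^(1/2) − 1 = 3.6070% → 3.61%.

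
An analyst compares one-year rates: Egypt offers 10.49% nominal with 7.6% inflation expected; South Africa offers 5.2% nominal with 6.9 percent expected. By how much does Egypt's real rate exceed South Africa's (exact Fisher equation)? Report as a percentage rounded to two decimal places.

Egypt: (1 + 0.1049)/(1 + 0.0760) − 1 = 2.6859%
South Africa: (1 + 0.0520)/(1 + 0.0690) − 1 = -1.5903%
Differential = 2.6859% − (-1.5903%) = 4.2761% → 4.28%.

4.28%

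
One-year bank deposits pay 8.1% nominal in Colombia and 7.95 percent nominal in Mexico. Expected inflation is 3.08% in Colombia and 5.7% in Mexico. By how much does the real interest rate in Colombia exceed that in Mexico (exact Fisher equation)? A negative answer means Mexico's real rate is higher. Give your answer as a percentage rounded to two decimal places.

2.74%

Colombia: (1 + 0.0810)/(1 + 0.0308) − 1 = 4.8700%
Mexico: (1 + 0.0795)/(1 + 0.0570) − 1 = 2.1287%
Differential = 4.8700% − 2.1287% = 2.7413% → 2.74%.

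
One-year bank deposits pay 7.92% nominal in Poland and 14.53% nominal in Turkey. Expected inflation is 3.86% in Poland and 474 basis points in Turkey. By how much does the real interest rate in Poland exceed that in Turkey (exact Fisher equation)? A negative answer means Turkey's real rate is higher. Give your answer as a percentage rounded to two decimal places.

Poland: (1 + 0.0792)/(1 + 0.0386) − 1 = 3.9091%
Turkey: (1 + 0.1453)/(1 + 0.0474) − 1 = 9.3470%
Differential = 3.9091% − 9.3470% = -5.4378% → -5.44%.

-5.44%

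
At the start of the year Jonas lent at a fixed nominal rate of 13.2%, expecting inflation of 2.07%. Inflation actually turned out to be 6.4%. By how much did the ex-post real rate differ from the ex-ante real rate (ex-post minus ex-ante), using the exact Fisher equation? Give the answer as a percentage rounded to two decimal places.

Ex-ante: (1 + 0.1320)/(1 + 0.0207) − 1 = 10.9043%
Ex-post: (1 + 0.1320)/(1 + 0.0640) − 1 = 6.3910%
Difference (ex-post − ex-ante) = -4.5133% → -4.51%.

-4.51%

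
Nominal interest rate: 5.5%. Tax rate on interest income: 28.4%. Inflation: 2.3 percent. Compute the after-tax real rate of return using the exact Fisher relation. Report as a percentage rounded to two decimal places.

1.60%

After-tax nominal return = 5.5% × (1 − 0.284) = 3.9380%.
1 + r = 1.03938 / 1.02300 = 1.016012
After-tax real rate = 1.016012 − 1 → 1.60%.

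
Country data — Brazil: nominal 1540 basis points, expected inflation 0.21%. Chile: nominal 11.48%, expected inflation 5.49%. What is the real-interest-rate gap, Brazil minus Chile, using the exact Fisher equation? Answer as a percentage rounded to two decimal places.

Brazil: (1 + 0.1540)/(1 + 0.0021) − 1 = 15.1582%
Chile: (1 + 0.1148)/(1 + 0.0549) − 1 = 5.6783%
Differential = 15.1582% − 5.6783% = 9.4799% → 9.48%.

9.48%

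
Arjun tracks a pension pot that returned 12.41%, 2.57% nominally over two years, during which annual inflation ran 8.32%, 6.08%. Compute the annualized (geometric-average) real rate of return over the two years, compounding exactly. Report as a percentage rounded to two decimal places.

Compound the nominal returns: 1.1241 × 1.0257 = 1.15298937.
Compound inflation: 1.0832 × 1.0608 = 1.14905856.
Deflate: 1.15298937 / 1.14905856 = 1.00342090.
Annualized real rate = 1.00342090^(1/2) − 1 = 0.1709% → 0.17%.

0.17%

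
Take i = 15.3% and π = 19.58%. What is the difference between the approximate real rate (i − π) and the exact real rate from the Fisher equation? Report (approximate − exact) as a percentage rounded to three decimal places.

-0.701%

Approximate: r ≈ 15.300% − 19.580% = -4.2800%
Exact: (1 + 0.1530)/(1 + 0.1958) − 1 = -3.5792%
Error = -4.2800% − (-3.5792%) = -0.7008% → -0.701%.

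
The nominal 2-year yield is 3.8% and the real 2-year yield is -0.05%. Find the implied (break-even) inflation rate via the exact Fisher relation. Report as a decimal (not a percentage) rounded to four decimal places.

(1 + π) = (1 + i)/(1 + r) = 1.03800 / 0.99950 = 1.038519
Break-even inflation = 1.038519 − 1 → 0.0385.

0.0385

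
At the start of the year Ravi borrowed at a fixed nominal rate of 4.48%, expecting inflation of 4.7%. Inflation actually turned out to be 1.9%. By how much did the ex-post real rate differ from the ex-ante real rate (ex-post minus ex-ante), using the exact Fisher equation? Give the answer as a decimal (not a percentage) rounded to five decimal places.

Ex-ante: (1 + 0.0448)/(1 + 0.0470) − 1 = -0.2101%
Ex-post: (1 + 0.0448)/(1 + 0.0190) − 1 = 2.5319%
Difference (ex-post − ex-ante) = 2.7420% → 0.02742.

0.02742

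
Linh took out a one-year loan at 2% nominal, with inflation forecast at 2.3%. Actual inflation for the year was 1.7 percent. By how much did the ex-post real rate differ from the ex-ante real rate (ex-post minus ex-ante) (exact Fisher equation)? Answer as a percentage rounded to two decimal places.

0.59%

Ex-ante: (1 + 0.0200)/(1 + 0.0230) − 1 = -0.2933%
Ex-post: (1 + 0.0200)/(1 + 0.0170) − 1 = 0.2950%
Difference (ex-post − ex-ante) = 0.5882% → 0.59%.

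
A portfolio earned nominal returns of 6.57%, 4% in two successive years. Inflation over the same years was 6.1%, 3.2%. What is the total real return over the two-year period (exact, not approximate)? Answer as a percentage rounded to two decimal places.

Nominal growth factor = 1.0657 × 1.0400 = 1.108328
Price-level growth factor = 1.0610 × 1.0320 = 1.094952
Real growth factor = 1.108328 / 1.094952 = 1.012216
Total real return = 1.012216 − 1 → 1.22%.

1.22%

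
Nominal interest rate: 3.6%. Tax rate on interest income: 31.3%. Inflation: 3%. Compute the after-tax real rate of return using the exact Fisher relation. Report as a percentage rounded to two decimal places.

After-tax nominal return = 3.6% × (1 − 0.313) = 2.4732%.
1 + r = 1.024732 / 1.03000 = 0.994885
After-tax real rate = 0.994885 − 1 → -0.51%.

-0.51%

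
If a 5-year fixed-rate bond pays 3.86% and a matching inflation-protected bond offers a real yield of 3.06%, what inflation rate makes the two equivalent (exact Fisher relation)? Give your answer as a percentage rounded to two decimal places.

0.78%

(1 + π) = (1 + i)/(1 + r) = 1.03860 / 1.03060 = 1.007762
Break-even inflation = 1.007762 − 1 → 0.78%.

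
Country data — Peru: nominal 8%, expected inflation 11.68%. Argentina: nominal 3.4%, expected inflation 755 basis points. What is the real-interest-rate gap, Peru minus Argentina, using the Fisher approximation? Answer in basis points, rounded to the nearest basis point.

47 basis points

Peru: 8% − 11.68% = -3.680%
Argentina: 3.4% − 7.55% = -4.150%
Differential = 0.470% → 47 basis points.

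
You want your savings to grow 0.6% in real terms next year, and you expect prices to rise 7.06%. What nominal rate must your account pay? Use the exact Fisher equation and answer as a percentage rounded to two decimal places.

(1 + i) = (1 + r)(1 + π) = 1.00600 × 1.07060 = 1.0770236
i = 1.0770236 − 1, so the required nominal rate is 7.70%.

7.70%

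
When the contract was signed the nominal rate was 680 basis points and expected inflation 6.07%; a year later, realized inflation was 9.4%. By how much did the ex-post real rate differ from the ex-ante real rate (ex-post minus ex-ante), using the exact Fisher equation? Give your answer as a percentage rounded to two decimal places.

-3.06%

Ex-ante: (1 + 0.0680)/(1 + 0.0607) − 1 = 0.6882%
Ex-post: (1 + 0.0680)/(1 + 0.0940) − 1 = -2.3766%
Difference (ex-post − ex-ante) = -3.0648% → -3.06%.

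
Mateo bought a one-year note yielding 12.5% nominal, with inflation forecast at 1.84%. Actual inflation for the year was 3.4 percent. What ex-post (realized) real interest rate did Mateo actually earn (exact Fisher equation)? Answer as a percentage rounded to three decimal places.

Ex-post: (1 + 0.1250)/(1 + 0.0340) − 1 = 8.8008%
So the realized real rate is 8.801%.

8.801%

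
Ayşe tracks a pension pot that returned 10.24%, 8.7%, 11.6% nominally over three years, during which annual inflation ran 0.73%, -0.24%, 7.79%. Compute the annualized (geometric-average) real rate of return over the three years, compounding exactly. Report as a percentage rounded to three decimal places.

Nominal growth factor = 1.1024 × 1.0870 × 1.1160 = 1.33731262
Price-level growth factor = 1.0073 × 0.9976 × 1.0779 = 1.08316283
Real growth factor = 1.33731262 / 1.08316283 = 1.23463674
Annualized real rate = 1.23463674^(1/3) − 1 = 7.2786% → 7.279%.

7.279%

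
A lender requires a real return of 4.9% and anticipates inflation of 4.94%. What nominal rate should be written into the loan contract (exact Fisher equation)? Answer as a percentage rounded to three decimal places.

(1 + i) = (1 + r)(1 + π) = 1.04900 × 1.04940 = 1.1008206
i = 1.1008206 − 1, so the required nominal rate is 10.082%.

10.082%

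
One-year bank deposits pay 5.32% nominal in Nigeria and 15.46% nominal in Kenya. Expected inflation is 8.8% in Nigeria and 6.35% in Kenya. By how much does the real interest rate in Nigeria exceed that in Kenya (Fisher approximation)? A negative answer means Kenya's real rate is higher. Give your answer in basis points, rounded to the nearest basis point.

Nigeria: 5.32% − 8.8% = -3.480%
Kenya: 15.46% − 6.35% = 9.110%
Differential = -12.590% → -1259 basis points.

-1259 basis points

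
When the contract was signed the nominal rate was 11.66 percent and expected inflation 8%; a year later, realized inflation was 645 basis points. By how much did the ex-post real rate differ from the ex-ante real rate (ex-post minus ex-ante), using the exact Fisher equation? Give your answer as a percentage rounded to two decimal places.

Ex-ante: (1 + 0.1166)/(1 + 0.0800) − 1 = 3.3889%
Ex-post: (1 + 0.1166)/(1 + 0.0645) − 1 = 4.8943%
Difference (ex-post − ex-ante) = 1.5054% → 1.51%.

1.51%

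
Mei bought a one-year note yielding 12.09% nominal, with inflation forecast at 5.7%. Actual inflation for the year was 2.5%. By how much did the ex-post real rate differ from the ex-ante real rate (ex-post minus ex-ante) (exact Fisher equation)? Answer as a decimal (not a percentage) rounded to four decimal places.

Ex-ante: (1 + 0.1209)/(1 + 0.0570) − 1 = 6.0454%
Ex-post: (1 + 0.1209)/(1 + 0.0250) − 1 = 9.3561%
Difference (ex-post − ex-ante) = 3.3107% → 0.0331.

0.0331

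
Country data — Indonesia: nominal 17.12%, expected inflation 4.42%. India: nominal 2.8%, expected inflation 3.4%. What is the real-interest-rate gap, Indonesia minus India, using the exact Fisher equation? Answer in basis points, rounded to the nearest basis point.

1274 basis points

Indonesia: (1 + 0.1712)/(1 + 0.0442) − 1 = 12.1624%
India: (1 + 0.0280)/(1 + 0.0340) − 1 = -0.5803%
Differential = 12.1624% − (-0.5803%) = 12.7427% → 1274 basis points.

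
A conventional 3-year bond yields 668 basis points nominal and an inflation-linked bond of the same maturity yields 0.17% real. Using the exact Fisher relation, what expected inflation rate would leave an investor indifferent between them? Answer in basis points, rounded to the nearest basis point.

(1 + π) = (1 + i)/(1 + r) = 1.06680 / 1.00170 = 1.064990
Break-even inflation = 1.064990 − 1 → 650 basis points.

650 basis points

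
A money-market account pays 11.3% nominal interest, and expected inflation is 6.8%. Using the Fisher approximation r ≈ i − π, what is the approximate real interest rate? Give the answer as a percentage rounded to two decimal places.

r ≈ i − π = 11.3% − 6.8% = 4.50%.

4.50%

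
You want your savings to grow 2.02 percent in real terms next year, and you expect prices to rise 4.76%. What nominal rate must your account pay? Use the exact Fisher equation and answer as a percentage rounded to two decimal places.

6.88%

(1 + i) = (1 + r)(1 + π) = 1.02020 × 1.04760 = 1.06876152
i = 1.06876152 − 1, so the required nominal rate is 6.88%.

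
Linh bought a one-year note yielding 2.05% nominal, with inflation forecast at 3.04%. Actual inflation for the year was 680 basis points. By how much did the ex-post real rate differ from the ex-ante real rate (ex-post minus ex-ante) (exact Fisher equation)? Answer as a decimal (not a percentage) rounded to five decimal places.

-0.03487

Ex-ante: (1 + 0.0205)/(1 + 0.0304) − 1 = -0.9608%
Ex-post: (1 + 0.0205)/(1 + 0.0680) − 1 = -4.4476%
Difference (ex-post − ex-ante) = -3.4868% → -0.03487.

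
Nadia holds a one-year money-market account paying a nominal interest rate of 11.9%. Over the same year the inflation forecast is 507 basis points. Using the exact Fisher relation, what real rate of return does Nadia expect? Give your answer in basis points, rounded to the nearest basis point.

650 basis points

1 + r = 1.11900 / 1.05070 = 1.065004
r = 1.065004 − 1 = 6.5004%, i.e. 650 basis points.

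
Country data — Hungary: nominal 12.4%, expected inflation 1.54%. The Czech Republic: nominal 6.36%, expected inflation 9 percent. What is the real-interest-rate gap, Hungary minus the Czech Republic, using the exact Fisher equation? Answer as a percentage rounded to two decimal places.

13.12%

Hungary: (1 + 0.1240)/(1 + 0.0154) − 1 = 10.6953%
The Czech Republic: (1 + 0.0636)/(1 + 0.0900) − 1 = -2.4220%
Differential = 10.6953% − (-2.4220%) = 13.1173% → 13.12%.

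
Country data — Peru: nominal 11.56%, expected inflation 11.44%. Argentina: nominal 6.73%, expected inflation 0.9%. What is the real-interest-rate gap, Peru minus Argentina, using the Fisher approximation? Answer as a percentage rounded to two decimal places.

-5.71%

Peru: 11.56% − 11.44% = 0.120%
Argentina: 6.73% − 0.9% = 5.830%
Differential = -5.710% → -5.71%.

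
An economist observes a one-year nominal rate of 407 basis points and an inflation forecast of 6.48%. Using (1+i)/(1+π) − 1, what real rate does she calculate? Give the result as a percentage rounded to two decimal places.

-2.26%

By the Fisher relation, 1 + r = (1 + i)/(1 + π).
1 + r = 1.04070 / 1.06480 = 0.977367
r = 0.977367 − 1 = -2.2633%, i.e. -2.26%.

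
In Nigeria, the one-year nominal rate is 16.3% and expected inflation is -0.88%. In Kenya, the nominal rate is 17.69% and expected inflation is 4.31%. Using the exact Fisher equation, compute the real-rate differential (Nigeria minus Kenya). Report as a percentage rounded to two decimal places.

4.51%

Nigeria: (1 + 0.1630)/(1 − 0.0088) − 1 = 17.3325%
Kenya: (1 + 0.1769)/(1 + 0.0431) − 1 = 12.8271%
Differential = 17.3325% − 12.8271% = 4.5054% → 4.51%.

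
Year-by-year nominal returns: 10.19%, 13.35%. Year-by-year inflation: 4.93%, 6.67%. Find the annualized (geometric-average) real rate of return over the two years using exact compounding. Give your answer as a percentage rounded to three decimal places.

5.636%

Compound the nominal returns: 1.1019 × 1.1335 = 1.24900365.
Compound inflation: 1.0493 × 1.0667 = 1.11928831.
Deflate: 1.24900365 / 1.11928831 = 1.11589091.
Annualized real rate = 1.11589091^(1/2) − 1 = 5.6357% → 5.636%.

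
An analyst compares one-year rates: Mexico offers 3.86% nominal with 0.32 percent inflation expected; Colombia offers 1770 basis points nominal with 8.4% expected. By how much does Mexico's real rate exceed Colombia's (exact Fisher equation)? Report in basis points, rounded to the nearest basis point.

Mexico: (1 + 0.0386)/(1 + 0.0032) − 1 = 3.5287%
Colombia: (1 + 0.1770)/(1 + 0.0840) − 1 = 8.5793%
Differential = 3.5287% − 8.5793% = -5.0506% → -505 basis points.

-505 basis points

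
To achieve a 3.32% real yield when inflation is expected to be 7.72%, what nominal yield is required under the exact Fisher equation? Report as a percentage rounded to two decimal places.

11.30%

(1 + i) = (1 + r)(1 + π) = 1.03320 × 1.07720 = 1.11296304
i = 1.11296304 − 1, so the required nominal rate is 11.30%.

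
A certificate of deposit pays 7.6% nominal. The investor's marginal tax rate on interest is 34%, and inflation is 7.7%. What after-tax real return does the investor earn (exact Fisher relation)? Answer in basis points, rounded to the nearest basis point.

-249 basis points

After-tax nominal return = 7.6% × (1 − 0.34) = 5.0160%.
1 + r = 1.05016 / 1.07700 = 0.975079
After-tax real rate = 0.975079 − 1 → -249 basis points.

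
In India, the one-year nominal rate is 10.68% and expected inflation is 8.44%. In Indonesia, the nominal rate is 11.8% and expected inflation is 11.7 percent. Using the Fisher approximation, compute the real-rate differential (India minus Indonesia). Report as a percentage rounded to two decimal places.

India: 10.68% − 8.44% = 2.240%
Indonesia: 11.8% − 11.7% = 0.100%
Differential = 2.140% → 2.14%.

2.14%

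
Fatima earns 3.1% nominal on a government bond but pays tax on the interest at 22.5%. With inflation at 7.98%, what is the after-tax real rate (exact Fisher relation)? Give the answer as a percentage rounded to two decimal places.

-5.17%

After-tax nominal return = 3.1% × (1 − 0.225) = 2.4025%.
1 + r = 1.024025 / 1.07980 = 0.948347
After-tax real rate = 0.948347 − 1 → -5.17%.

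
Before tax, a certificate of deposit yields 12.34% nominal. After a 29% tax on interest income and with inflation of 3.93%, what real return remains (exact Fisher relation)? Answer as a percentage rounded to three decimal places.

4.649%

After-tax nominal return = 12.34% × (1 − 0.29) = 8.7614%.
1 + r = 1.087614 / 1.03930 = 1.046487
After-tax real rate = 1.046487 − 1 → 4.649%.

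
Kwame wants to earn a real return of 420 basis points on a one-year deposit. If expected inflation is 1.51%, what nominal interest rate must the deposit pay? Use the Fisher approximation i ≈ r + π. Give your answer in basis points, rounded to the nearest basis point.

i ≈ r + π = 4.2% + 1.51% = 571 basis points.

571 basis points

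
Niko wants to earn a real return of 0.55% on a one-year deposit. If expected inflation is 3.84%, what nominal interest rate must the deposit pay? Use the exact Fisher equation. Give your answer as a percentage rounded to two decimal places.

4.41%

(1 + i) = (1 + r)(1 + π) = 1.00550 × 1.03840 = 1.0441112
i = 1.0441112 − 1, so the required nominal rate is 4.41%.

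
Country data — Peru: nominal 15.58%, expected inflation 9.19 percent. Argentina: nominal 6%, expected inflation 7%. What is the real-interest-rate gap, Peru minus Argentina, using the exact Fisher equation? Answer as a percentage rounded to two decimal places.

6.79%

Peru: (1 + 0.1558)/(1 + 0.0919) − 1 = 5.8522%
Argentina: (1 + 0.0600)/(1 + 0.0700) − 1 = -0.9346%
Differential = 5.8522% − (-0.9346%) = 6.7868% → 6.79%.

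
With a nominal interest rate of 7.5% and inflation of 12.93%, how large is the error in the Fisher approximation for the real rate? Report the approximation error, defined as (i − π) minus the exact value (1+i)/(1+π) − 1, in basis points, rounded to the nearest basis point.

Approximate: r ≈ 7.500% − 12.930% = -5.4300%
Exact: (1 + 0.0750)/(1 + 0.1293) − 1 = -4.8083%
Error = -5.4300% − (-4.8083%) = -0.6217% → -62 basis points.

-62 basis points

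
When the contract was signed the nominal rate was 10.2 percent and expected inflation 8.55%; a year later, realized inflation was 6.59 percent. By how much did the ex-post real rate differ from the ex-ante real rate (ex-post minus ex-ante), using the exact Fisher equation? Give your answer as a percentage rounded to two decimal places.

1.87%

Ex-ante: (1 + 0.1020)/(1 + 0.0855) − 1 = 1.5200%
Ex-post: (1 + 0.1020)/(1 + 0.0659) − 1 = 3.3868%
Difference (ex-post − ex-ante) = 1.8668% → 1.87%.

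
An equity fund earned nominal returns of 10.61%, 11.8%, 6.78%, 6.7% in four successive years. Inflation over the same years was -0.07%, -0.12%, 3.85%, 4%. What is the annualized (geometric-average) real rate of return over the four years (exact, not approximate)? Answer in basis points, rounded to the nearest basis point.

Nominal growth factor = 1.1061 × 1.1180 × 1.0678 × 1.0670 = 1.40893362
Price-level growth factor = 0.9993 × 0.9988 × 1.0385 × 1.0400 = 1.07798883
Real growth factor = 1.40893362 / 1.07798883 = 1.30700206
Annualized real rate = 1.30700206^(1/4) − 1 = 6.9225% → 692 basis points.

692 basis points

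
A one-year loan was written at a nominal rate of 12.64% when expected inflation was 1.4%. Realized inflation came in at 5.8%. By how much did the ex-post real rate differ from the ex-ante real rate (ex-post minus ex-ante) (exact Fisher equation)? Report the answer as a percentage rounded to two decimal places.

-4.62%

Ex-ante: (1 + 0.1264)/(1 + 0.0140) − 1 = 11.0848%
Ex-post: (1 + 0.1264)/(1 + 0.0580) − 1 = 6.4650%
Difference (ex-post − ex-ante) = -4.6198% → -4.62%.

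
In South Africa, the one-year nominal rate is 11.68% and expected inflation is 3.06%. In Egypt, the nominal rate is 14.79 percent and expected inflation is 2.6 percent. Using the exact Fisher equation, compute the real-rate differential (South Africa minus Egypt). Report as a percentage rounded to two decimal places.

-3.52%

South Africa: (1 + 0.1168)/(1 + 0.0306) − 1 = 8.3641%
Egypt: (1 + 0.1479)/(1 + 0.0260) − 1 = 11.8811%
Differential = 8.3641% − 11.8811% = -3.5170% → -3.52%.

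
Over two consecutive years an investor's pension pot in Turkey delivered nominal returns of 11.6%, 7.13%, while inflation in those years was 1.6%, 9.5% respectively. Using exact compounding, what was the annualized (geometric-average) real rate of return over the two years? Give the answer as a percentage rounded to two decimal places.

3.67%

Nominal growth factor = 1.1160 × 1.0713 = 1.19557080
Price-level growth factor = 1.0160 × 1.0950 = 1.11252000
Real growth factor = 1.19557080 / 1.11252000 = 1.07465106
Annualized real rate = 1.07465106^(1/2) − 1 = 3.6654% → 3.67%.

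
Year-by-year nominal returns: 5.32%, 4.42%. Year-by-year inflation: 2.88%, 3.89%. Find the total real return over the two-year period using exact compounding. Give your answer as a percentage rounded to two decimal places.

2.89%

Compound the nominal returns: 1.0532 × 1.0442 = 1.099751.
Compound inflation: 1.0288 × 1.0389 = 1.068820.
Deflate: 1.099751 / 1.068820 = 1.028939.
Total real return = 1.028939 − 1 → 2.89%.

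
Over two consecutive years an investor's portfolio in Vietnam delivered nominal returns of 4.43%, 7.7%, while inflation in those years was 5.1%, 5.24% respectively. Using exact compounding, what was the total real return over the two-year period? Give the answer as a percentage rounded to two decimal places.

Compound the nominal returns: 1.0443 × 1.0770 = 1.124711.
Compound inflation: 1.0510 × 1.0524 = 1.106072.
Deflate: 1.124711 / 1.106072 = 1.016851.
Total real return = 1.016851 − 1 → 1.69%.

1.69%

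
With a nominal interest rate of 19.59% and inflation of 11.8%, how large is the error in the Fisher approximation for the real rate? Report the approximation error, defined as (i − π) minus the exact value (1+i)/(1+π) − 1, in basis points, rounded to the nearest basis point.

82 basis points

Approximate: r ≈ 19.590% − 11.800% = 7.7900%
Exact: (1 + 0.1959)/(1 + 0.1180) − 1 = 6.9678%
Error = 7.7900% − 6.9678% = 0.8222% → 82 basis points.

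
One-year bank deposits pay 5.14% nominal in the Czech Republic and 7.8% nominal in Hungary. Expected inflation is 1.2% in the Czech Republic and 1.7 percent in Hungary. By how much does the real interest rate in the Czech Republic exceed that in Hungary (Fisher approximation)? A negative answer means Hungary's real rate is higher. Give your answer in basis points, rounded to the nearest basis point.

-216 basis points

The Czech Republic: 5.14% − 1.2% = 3.940%
Hungary: 7.8% − 1.7% = 6.100%
Differential = -2.160% → -216 basis points.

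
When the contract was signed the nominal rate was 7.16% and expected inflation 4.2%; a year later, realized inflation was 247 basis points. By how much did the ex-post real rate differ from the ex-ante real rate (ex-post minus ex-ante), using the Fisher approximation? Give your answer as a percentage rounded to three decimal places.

Ex-ante: 7.16% − 4.2% = 2.960%
Ex-post: 7.16% − 2.47% = 4.690%
Difference (ex-post − ex-ante) = 1.7300% → 1.730%.

1.730%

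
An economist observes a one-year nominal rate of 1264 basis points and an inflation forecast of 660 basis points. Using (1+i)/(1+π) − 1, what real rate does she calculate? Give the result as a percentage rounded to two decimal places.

1 + r = 1.12640 / 1.06600 = 1.056660
r = 1.056660 − 1 = 5.6660%, i.e. 5.67%.

5.67%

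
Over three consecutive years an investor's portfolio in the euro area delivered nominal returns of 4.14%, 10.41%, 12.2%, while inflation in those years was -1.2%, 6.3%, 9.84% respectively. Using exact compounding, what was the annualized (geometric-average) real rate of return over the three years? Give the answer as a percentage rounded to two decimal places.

Compound the nominal returns: 1.0414 × 1.1041 × 1.1220 = 1.29008653.
Compound inflation: 0.9880 × 1.0630 × 1.0984 = 1.15358801.
Deflate: 1.29008653 / 1.15358801 = 1.11832519.
Annualized real rate = 1.11832519^(1/3) − 1 = 3.7981% → 3.80%.

3.80%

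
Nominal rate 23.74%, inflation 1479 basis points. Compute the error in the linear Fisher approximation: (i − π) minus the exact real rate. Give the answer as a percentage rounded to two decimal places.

Approximate: r ≈ 23.740% − 14.790% = 8.9500%
Exact: (1 + 0.2374)/(1 + 0.1479) − 1 = 7.7968%
Error = 8.9500% − 7.7968% = 1.1532% → 1.15%.

1.15%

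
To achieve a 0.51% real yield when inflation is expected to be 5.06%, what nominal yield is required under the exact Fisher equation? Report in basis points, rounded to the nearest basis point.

(1 + i) = (1 + r)(1 + π) = 1.00510 × 1.05060 = 1.05595806
i = 1.05595806 − 1, so the required nominal rate is 560 basis points.

560 basis points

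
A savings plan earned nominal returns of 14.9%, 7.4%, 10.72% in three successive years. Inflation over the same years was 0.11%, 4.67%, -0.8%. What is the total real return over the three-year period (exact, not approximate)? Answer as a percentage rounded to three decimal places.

Nominal growth factor = 1.1490 × 1.0740 × 1.1072 = 1.3663136
Price-level growth factor = 1.0011 × 1.0467 × 0.9920 = 1.0394686
Real growth factor = 1.3663136 / 1.0394686 = 1.3144347
Total real return = 1.3144347 − 1 → 31.443%.

31.443%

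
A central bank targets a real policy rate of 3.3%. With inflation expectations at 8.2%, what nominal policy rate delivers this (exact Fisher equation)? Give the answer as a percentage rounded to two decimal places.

11.77%

(1 + i) = (1 + r)(1 + π) = 1.03300 × 1.08200 = 1.117706
i = 1.117706 − 1, so the required nominal rate is 11.77%.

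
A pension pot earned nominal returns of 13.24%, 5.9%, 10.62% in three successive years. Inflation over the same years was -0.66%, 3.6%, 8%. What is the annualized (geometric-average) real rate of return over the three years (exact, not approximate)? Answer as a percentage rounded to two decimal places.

Compound the nominal returns: 1.1324 × 1.0590 × 1.1062 = 1.32656787.
Compound inflation: 0.9934 × 1.0360 × 1.0800 = 1.11149539.
Deflate: 1.32656787 / 1.11149539 = 1.19349831.
Annualized real rate = 1.19349831^(1/3) − 1 = 6.0736% → 6.07%.

6.07%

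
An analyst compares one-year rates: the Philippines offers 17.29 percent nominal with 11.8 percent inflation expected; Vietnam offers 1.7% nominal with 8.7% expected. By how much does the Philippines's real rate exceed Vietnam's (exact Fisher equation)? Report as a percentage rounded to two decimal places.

The Philippines: (1 + 0.1729)/(1 + 0.1180) − 1 = 4.9106%
Vietnam: (1 + 0.0170)/(1 + 0.0870) − 1 = -6.4397%
Differential = 4.9106% − (-6.4397%) = 11.3503% → 11.35%.

11.35%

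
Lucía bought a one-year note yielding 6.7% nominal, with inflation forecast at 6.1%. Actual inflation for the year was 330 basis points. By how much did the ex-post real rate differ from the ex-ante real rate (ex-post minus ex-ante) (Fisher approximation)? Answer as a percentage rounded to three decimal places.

Ex-ante: 6.7% − 6.1% = 0.600%
Ex-post: 6.7% − 3.3% = 3.400%
Difference (ex-post − ex-ante) = 2.8000% → 2.800%.

2.800%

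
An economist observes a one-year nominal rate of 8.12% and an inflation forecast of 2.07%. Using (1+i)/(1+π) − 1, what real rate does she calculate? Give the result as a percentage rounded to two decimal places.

1 + r = 1.08120 / 1.02070 = 1.059273
r = 1.059273 − 1 = 5.9273%, i.e. 5.93%.

5.93%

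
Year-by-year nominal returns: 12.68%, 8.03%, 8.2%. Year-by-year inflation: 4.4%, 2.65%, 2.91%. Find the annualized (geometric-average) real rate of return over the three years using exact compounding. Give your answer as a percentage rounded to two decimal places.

Compound the nominal returns: 1.1268 × 1.0803 × 1.0820 = 1.31709917.
Compound inflation: 1.0440 × 1.0265 × 1.0291 = 1.10285148.
Deflate: 1.31709917 / 1.10285148 = 1.19426703.
Annualized real rate = 1.19426703^(1/3) − 1 = 6.0964% → 6.10%.

6.10%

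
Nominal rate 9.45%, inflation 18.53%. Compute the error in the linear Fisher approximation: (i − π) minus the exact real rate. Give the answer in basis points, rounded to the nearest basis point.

Approximate: r ≈ 9.450% − 18.530% = -9.0800%
Exact: (1 + 0.0945)/(1 + 0.1853) − 1 = -7.6605%
Error = -9.0800% − (-7.6605%) = -1.4195% → -142 basis points.

-142 basis points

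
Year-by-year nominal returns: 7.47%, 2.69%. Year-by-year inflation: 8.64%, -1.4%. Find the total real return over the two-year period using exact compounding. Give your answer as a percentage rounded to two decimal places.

Nominal growth factor = 1.0747 × 1.0269 = 1.103609
Price-level growth factor = 1.0864 × 0.9860 = 1.071190
Real growth factor = 1.103609 / 1.071190 = 1.030264
Total real return = 1.030264 − 1 → 3.03%.

3.03%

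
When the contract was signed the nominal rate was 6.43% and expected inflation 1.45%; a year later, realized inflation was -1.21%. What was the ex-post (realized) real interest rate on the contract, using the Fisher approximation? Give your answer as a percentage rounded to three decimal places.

Ex-post: 6.43% − (-1.21%) = 7.640%
So the realized real rate is 7.640%.

7.640%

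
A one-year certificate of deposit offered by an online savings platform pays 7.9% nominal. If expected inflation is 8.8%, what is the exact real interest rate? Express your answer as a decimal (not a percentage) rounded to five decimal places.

-0.00827

1 + r = 1.07900 / 1.08800 = 0.991728
r = 0.991728 − 1 = -0.8272%, i.e. -0.00827.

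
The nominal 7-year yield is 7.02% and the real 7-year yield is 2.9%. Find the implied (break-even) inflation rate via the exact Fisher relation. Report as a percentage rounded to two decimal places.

(1 + π) = (1 + i)/(1 + r) = 1.07020 / 1.02900 = 1.040039
Break-even inflation = 1.040039 − 1 → 4.00%.

4.00%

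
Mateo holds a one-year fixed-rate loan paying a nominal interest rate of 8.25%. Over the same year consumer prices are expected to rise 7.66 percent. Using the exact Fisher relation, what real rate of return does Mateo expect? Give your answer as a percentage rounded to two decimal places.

1 + r = 1.08250 / 1.07660 = 1.005480
r = 1.005480 − 1 = 0.5480%, i.e. 0.55%.

0.55%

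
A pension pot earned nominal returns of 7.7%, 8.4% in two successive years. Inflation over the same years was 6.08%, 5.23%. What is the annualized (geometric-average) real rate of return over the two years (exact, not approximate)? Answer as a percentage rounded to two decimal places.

2.27%

Nominal growth factor = 1.0770 × 1.0840 = 1.16746800
Price-level growth factor = 1.0608 × 1.0523 = 1.11627984
Real growth factor = 1.16746800 / 1.11627984 = 1.04585603
Annualized real rate = 1.04585603^(1/2) − 1 = 2.2671% → 2.27%.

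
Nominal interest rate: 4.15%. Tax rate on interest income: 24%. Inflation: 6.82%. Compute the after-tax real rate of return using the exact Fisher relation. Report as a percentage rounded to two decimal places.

After-tax nominal return = 4.15% × (1 − 0.24) = 3.1540%.
1 + r = 1.03154 / 1.06820 = 0.965681
After-tax real rate = 0.965681 − 1 → -3.43%.

-3.43%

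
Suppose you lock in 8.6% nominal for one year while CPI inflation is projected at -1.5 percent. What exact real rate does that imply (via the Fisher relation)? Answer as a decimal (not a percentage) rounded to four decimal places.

1 + r = 1.08600 / 0.98500 = 1.102538
r = 1.102538 − 1 = 10.2538%, i.e. 0.1025.

0.1025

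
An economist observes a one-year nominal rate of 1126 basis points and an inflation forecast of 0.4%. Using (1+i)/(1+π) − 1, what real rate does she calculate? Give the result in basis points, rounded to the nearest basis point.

1 + r = 1.11260 / 1.00400 = 1.108167
r = 1.108167 − 1 = 10.8167%, i.e. 1082 basis points.

1082 basis points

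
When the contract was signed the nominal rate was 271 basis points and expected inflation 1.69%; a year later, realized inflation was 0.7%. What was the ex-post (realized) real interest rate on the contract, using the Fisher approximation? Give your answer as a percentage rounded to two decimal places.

Ex-post: 2.71% − 0.7% = 2.010%
So the realized real rate is 2.01%.

2.01%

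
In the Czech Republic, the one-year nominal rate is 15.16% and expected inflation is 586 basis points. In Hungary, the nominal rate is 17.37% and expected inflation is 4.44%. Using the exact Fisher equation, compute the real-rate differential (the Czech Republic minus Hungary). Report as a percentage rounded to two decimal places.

-3.60%

The Czech Republic: (1 + 0.1516)/(1 + 0.0586) − 1 = 8.7852%
Hungary: (1 + 0.1737)/(1 + 0.0444) − 1 = 12.3803%
Differential = 8.7852% − 12.3803% = -3.5951% → -3.60%.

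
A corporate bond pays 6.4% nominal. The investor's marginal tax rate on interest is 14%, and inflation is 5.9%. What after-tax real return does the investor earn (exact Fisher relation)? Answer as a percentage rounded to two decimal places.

-0.37%

After-tax nominal return = 6.4% × (1 − 0.14) = 5.5040%.
1 + r = 1.05504 / 1.05900 = 0.996261
After-tax real rate = 0.996261 − 1 → -0.37%.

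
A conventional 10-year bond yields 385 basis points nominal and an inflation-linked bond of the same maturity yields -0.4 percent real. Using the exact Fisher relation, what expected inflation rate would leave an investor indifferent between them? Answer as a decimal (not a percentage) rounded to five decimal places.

(1 + π) = (1 + i)/(1 + r) = 1.03850 / 0.99600 = 1.042671
Break-even inflation = 1.042671 − 1 → 0.04267.

0.04267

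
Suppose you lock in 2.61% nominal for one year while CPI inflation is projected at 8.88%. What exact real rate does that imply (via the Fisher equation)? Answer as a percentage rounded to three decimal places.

-5.759%

1 + r = 1.02610 / 1.08880 = 0.942414
r = 0.942414 − 1 = -5.7586%, i.e. -5.759%.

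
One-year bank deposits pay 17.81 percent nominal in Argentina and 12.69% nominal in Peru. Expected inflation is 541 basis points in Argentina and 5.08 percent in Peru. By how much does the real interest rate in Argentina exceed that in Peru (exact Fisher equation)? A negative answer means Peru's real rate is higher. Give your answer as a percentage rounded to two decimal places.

Argentina: (1 + 0.1781)/(1 + 0.0541) − 1 = 11.7636%
Peru: (1 + 0.1269)/(1 + 0.0508) − 1 = 7.2421%
Differential = 11.7636% − 7.2421% = 4.5215% → 4.52%.

4.52%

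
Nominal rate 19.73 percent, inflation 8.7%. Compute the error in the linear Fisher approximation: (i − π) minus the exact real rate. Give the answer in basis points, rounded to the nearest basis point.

Approximate: r ≈ 19.730% − 8.700% = 11.0300%
Exact: (1 + 0.1973)/(1 + 0.0870) − 1 = 10.1472%
Error = 11.0300% − 10.1472% = 0.8828% → 88 basis points.

88 basis points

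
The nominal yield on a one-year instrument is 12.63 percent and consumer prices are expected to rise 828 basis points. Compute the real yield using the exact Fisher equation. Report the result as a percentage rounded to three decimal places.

By the Fisher relation, 1 + r = (1 + i)/(1 + π).
1 + r = 1.12630 / 1.08280 = 1.040174
r = 1.040174 − 1 = 4.0174%, i.e. 4.017%.

4.017%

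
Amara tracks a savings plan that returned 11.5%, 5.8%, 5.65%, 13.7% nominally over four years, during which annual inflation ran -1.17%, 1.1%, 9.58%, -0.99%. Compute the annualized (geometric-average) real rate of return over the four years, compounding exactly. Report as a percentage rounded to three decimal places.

Nominal growth factor = 1.1150 × 1.0580 × 1.0565 × 1.1370 = 1.41706738
Price-level growth factor = 0.9883 × 1.0110 × 1.0958 × 0.9901 = 1.08405248
Real growth factor = 1.41706738 / 1.08405248 = 1.30719444
Annualized real rate = 1.30719444^(1/4) − 1 = 6.9264% → 6.926%.

6.926%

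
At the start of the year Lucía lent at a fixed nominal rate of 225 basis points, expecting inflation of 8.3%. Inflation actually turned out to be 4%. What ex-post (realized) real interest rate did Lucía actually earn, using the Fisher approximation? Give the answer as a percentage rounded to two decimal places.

-1.75%

Ex-post: 2.25% − 4% = -1.750%
So the realized real rate is -1.75%.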